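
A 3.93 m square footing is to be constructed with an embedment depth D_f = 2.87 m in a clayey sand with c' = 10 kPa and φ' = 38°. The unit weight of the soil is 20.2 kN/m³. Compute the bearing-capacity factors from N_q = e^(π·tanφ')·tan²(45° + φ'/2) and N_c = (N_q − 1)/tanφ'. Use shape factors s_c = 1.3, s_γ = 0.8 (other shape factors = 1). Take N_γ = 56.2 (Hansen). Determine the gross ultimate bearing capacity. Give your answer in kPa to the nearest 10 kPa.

tan38° = 0.7813, so N_q = e^(π×0.7813)·tan²(64°) = 11.64 × 4.204 = 48.93.
N_c = (48.93 − 1)/tan38° = 61.35.
Effective surcharge at the founding depth q = γ·D_f = 20.2 × 2.87 = 57.974 kPa.
q_ult = c·N_c·s_c + q·N_q + 0.5·γ·B·N_γ·s_γ
     = 10 × 61.352 × 1.3 + 57.974 × 48.933 + 0.5 × 20.2 × 3.93 × 56.2 × 0.8
     = 797.57 + 2836.9 + 1784.6 = 5419 kPa.

q_ult ≈ 5420 kPa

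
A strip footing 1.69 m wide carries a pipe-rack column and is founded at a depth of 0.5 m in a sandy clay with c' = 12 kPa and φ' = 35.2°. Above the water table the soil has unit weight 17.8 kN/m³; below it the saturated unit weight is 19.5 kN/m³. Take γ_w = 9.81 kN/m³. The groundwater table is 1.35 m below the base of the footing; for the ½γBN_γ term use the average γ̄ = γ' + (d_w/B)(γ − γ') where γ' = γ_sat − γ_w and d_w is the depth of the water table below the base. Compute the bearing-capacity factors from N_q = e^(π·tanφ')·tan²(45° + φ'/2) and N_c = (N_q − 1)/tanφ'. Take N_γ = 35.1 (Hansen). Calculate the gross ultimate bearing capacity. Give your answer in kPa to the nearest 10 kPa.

q_ult ≈ 1350 kPa

tan35.2° = 0.7054, so N_q = e^(π×0.7054)·tan²(62.6°) = 9.172 × 3.722 = 34.14.
N_c = (34.14 − 1)/tan35.2° = 46.97.
Effective surcharge at the founding depth q = γ·D_f = 17.8 × 0.5 = 8.9 kPa.
With d_w = 1.35 m < B, γ̄ = 9.69 + (1.35/1.69) × (17.8 − 9.69) = 16.168 kN/m³.
q_ult = c·N_c + q·N_q + 0.5·γ·B·N_γ
     = 12 × 46.973 + 8.9 × 34.136 + 0.5 × 16.168 × 1.69 × 35.1
     = 563.68 + 303.81 + 479.55 = 1347 kPa.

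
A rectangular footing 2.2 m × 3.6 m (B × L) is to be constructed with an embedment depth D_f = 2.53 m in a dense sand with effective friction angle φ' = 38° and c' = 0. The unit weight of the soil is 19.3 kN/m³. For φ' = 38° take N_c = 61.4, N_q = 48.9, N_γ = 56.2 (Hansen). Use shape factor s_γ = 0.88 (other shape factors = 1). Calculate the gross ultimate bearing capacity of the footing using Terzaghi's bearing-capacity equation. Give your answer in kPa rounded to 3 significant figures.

q_ult ≈ 3440 kPa

Effective surcharge at the founding depth q = γ·D_f = 19.3 × 2.53 = 48.829 kPa.
q_ult = q·N_q + 0.5·γ·B·N_γ·s_γ
     = 48.829 × 48.9 + 0.5 × 19.3 × 2.2 × 56.2 × 0.88
     = 2387.7 + 1050 = 3437.7 kPa.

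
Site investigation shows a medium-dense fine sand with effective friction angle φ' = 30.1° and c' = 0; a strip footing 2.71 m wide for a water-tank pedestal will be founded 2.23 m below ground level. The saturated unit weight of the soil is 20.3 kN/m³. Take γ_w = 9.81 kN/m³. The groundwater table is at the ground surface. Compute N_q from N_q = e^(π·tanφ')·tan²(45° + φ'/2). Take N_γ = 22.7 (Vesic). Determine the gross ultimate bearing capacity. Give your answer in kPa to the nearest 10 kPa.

tan30.1° = 0.5797, so N_q = e^(π×0.5797)·tan²(60.05°) = 6.179 × 3.012 = 18.61.
γ' = 20.3 − 9.81 = 10.49 kN/m³ (submerged throughout). q = 10.49 × 2.23 = 23.393 kPa; the same γ' applies in the ½γBN_γ term.
q·N_q = 23.393 × 18.611 = 435.37 kPa
0.5·γ·B·N_γ = 0.5 × 10.49 × 2.71 × 22.7 = 322.66 kPa
q_ult = 435.37 + 322.66 = 758.02 kPa.

q_ult ≈ 760 kPa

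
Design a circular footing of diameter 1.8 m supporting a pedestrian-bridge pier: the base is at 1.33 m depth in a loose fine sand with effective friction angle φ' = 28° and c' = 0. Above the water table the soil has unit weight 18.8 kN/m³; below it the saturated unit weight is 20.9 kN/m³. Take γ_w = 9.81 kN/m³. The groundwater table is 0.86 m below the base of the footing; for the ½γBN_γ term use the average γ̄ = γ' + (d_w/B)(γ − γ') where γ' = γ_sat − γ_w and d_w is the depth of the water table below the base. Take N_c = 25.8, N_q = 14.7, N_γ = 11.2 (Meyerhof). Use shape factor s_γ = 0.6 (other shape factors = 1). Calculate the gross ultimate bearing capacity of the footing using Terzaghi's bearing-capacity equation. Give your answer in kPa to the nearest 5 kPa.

q = γ·D_f = 18.8 × 1.33 = 25.004 kPa.
γ' = 11.09 kN/m³; averaging over the depth B below the base, γ̄ = γ' + (d_w/B)(γ − γ') = 14.774 kN/m³.
q·N_q = 25.004 × 14.7 = 367.56 kPa
0.5·γ·B·N_γ·s_γ = 0.5 × 14.774 × 1.8 × 11.2 × 0.6 = 89.351 kPa
q_ult = 367.56 + 89.351 = 456.91 kPa.

q_ult ≈ 455 kPa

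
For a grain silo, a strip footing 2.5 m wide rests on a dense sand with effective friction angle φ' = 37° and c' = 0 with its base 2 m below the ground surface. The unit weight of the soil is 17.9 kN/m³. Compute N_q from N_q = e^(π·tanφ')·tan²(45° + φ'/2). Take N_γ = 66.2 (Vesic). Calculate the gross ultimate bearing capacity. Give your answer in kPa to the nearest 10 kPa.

tan37° = 0.7536, so N_q = e^(π×0.7536)·tan²(63.5°) = 10.669 × 4.023 = 42.92.
Effective surcharge at the founding depth q = γ·D_f = 17.9 × 2 = 35.8 kPa.
q_ult = q·N_q + 0.5·γ·B·N_γ
     = 35.8 × 42.92 + 0.5 × 17.9 × 2.5 × 66.2
     = 1536.5 + 1481.2 = 3017.8 kPa.

q_ult ≈ 3020 kPa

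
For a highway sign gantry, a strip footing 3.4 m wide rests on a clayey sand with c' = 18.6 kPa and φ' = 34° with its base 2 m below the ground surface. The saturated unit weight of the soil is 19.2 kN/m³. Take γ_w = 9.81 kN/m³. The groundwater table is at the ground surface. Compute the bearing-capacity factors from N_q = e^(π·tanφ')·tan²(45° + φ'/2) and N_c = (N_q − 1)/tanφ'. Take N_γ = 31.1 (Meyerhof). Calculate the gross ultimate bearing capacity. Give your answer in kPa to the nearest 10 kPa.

tan34° = 0.6745, so N_q = e^(π×0.6745)·tan²(62°) = 8.323 × 3.537 = 29.44.
N_c = (29.44 − 1)/tan34° = 42.16.
γ' = 19.2 − 9.81 = 9.39 kN/m³ (submerged throughout). q = 9.39 × 2 = 18.78 kPa; the same γ' applies in the ½γBN_γ term.
c·N_c = 18.6 × 42.164 = 784.25 kPa
q·N_q = 18.78 × 29.44 = 552.88 kPa
0.5·γ·B·N_γ = 0.5 × 9.39 × 3.4 × 31.1 = 496.45 kPa
q_ult = 784.25 + 552.88 + 496.45 = 1833.6 kPa.

q_ult ≈ 1830 kPa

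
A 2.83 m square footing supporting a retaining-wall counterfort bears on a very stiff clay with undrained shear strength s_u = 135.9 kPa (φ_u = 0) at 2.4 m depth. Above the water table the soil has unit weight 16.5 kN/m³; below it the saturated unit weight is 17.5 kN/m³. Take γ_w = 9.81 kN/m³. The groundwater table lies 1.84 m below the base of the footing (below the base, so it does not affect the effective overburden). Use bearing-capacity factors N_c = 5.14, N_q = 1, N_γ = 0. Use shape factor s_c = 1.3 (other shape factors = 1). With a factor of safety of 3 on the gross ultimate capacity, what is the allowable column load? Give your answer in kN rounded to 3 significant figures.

Effective surcharge at the founding depth q = γ·D_f = 16.5 × 2.4 = 39.6 kPa.
q_ult = c·N_c·s_c + q·N_q
     = 135.9 × 5.14 × 1.3 + 39.6 × 1
     = 908.08 + 39.6 = 947.68 kPa.
Gross allowable pressure q_all = 947.68 / 3 = 315.89 kPa.
Footing area = 8.0089 m², so allowable column load = 315.89 × 8.0089 = 2530 kN.

P_all ≈ 2530 kN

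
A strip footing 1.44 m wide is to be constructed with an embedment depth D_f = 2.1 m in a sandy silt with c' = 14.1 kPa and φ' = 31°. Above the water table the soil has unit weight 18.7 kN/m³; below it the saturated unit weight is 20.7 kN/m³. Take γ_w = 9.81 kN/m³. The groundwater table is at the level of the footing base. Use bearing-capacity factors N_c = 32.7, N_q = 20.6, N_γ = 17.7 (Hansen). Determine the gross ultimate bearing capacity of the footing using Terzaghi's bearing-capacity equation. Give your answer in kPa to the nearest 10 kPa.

q_ult ≈ 1410 kPa

q = γ·D_f = 18.7 × 2.1 = 39.27 kPa.
For the ½γBN_γ term take γ' = 20.7 − 9.81 = 10.89 kN/m³ (soil below base is submerged).
c·N_c = 14.1 × 32.7 = 461.07 kPa
q·N_q = 39.27 × 20.6 = 808.96 kPa
0.5·γ·B·N_γ = 0.5 × 10.89 × 1.44 × 17.7 = 138.78 kPa
q_ult = 461.07 + 808.96 + 138.78 = 1408.8 kPa.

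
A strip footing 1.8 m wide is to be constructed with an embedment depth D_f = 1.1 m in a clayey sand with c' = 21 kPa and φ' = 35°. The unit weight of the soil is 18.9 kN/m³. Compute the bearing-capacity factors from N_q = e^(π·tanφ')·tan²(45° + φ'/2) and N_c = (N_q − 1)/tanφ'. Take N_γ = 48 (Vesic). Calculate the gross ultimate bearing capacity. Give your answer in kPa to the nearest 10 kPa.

tan35° = 0.7002, so N_q = e^(π×0.7002)·tan²(62.5°) = 9.023 × 3.69 = 33.3.
N_c = (33.3 − 1)/tan35° = 46.12.
q = γ·D_f = 18.9 × 1.1 = 20.79 kPa.
c·N_c = 21 × 46.124 = 968.6 kPa
q·N_q = 20.79 × 33.296 = 692.23 kPa
0.5·γ·B·N_γ = 0.5 × 18.9 × 1.8 × 48 = 816.48 kPa
q_ult = 968.6 + 692.23 + 816.48 = 2477.3 kPa.

q_ult ≈ 2480 kPa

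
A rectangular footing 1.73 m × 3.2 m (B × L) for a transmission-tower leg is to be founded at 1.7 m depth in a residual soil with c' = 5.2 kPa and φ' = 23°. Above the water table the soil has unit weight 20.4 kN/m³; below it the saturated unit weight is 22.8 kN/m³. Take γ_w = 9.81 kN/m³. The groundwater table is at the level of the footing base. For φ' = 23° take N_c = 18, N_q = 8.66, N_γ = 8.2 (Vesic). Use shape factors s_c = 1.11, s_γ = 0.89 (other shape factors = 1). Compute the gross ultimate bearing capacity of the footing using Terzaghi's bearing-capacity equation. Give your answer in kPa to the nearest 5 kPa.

Effective surcharge at the founding depth q = γ·D_f = 20.4 × 1.7 = 34.68 kPa.
The water table coincides with the base, so in the self-weight term γ → γ' = 12.99 kN/m³.
q_ult = c·N_c·s_c + q·N_q + 0.5·γ·B·N_γ·s_γ
     = 5.2 × 18 × 1.11 + 34.68 × 8.66 + 0.5 × 12.99 × 1.73 × 8.2 × 0.89
     = 103.9 + 300.33 + 82.003 = 486.23 kPa.

q_ult ≈ 485 kPa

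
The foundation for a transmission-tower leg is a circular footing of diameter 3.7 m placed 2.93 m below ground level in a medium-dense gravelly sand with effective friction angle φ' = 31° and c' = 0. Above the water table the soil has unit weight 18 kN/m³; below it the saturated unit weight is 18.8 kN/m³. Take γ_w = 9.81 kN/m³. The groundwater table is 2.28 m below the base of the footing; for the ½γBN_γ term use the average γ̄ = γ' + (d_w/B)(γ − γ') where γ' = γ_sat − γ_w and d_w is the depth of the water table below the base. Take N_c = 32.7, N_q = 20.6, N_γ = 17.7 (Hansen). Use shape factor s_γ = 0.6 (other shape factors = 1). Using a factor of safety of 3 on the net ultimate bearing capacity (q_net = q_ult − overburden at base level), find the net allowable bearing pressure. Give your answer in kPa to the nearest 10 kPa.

Effective surcharge at the founding depth q = γ·D_f = 18 × 2.93 = 52.74 kPa.
With d_w = 2.28 m < B, γ̄ = 8.99 + (2.28/3.7) × (18 − 8.99) = 14.542 kN/m³.
q_ult = q·N_q + 0.5·γ·B·N_γ·s_γ
     = 52.74 × 20.6 + 0.5 × 14.542 × 3.7 × 17.7 × 0.6
     = 1086.4 + 285.71 = 1372.2 kPa.
q_net = 1372.2 − 52.74 = 1319.4 kPa.
q_all(net) = 1319.4 / 3 = 439.8 kPa.

q_all(net) ≈ 440 kPa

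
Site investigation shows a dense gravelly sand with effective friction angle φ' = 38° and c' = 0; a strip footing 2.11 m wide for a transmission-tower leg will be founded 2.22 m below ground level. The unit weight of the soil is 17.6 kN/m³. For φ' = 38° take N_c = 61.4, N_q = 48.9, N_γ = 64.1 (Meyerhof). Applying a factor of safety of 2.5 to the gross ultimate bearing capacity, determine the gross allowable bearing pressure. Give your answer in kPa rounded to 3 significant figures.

q_all ≈ 1240 kPa

Overburden at base level: q = 17.6 × 2.22 = 39.072 kPa.
Surcharge term q·N_q = 39.072 × 48.9 = 1910.6 kPa; self-weight term 0.5·γ·B·N_γ = 0.5 × 17.6 × 2.11 × 64.1 = 1190.2 kPa.
q_ult = 1910.6 + 1190.2 = 3100.8 kPa.
q_all = q_ult / FS = 3100.8 / 2.5 = 1240.3 kPa.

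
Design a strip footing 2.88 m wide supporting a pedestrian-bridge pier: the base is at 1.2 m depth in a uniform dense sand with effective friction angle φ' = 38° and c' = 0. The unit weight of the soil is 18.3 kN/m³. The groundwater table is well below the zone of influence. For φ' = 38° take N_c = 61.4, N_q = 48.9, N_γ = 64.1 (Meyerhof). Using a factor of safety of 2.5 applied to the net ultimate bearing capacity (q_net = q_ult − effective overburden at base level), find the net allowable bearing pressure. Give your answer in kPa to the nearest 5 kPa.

q = γ·D_f = 18.3 × 1.2 = 21.96 kPa.
q·N_q = 21.96 × 48.9 = 1073.8 kPa
0.5·γ·B·N_γ = 0.5 × 18.3 × 2.88 × 64.1 = 1689.2 kPa
q_ult = 1073.8 + 1689.2 = 2763 kPa.
Net ultimate: q_net = 2763 − 21.96 = 2741 kPa.
q_all(net) = 2741 / 2.5 = 1096.4 kPa.

q_all(net) ≈ 1095 kPa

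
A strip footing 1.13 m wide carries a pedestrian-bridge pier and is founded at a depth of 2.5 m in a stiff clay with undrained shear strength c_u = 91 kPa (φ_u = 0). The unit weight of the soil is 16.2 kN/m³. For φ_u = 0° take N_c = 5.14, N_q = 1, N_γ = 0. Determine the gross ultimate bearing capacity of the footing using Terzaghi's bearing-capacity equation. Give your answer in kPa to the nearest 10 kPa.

q_ult ≈ 510 kPa

Effective surcharge at the founding depth q = γ·D_f = 16.2 × 2.5 = 40.5 kPa.
q_ult = c·N_c + q·N_q
     = 91 × 5.14 + 40.5 × 1
     = 467.74 + 40.5 = 508.24 kPa.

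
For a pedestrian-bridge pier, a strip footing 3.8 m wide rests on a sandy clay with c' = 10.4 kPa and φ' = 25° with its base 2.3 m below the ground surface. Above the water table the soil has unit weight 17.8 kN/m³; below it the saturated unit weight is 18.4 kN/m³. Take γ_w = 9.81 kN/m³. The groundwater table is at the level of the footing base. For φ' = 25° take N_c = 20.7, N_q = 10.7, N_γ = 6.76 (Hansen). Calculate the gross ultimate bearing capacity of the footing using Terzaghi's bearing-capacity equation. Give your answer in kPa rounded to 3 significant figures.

Effective surcharge at the founding depth q = γ·D_f = 17.8 × 2.3 = 40.94 kPa.
The water table coincides with the base, so in the self-weight term γ → γ' = 8.59 kN/m³.
q_ult = c·N_c + q·N_q + 0.5·γ·B·N_γ
     = 10.4 × 20.7 + 40.94 × 10.7 + 0.5 × 8.59 × 3.8 × 6.76
     = 215.28 + 438.06 + 110.33 = 763.67 kPa.

q_ult ≈ 764 kPa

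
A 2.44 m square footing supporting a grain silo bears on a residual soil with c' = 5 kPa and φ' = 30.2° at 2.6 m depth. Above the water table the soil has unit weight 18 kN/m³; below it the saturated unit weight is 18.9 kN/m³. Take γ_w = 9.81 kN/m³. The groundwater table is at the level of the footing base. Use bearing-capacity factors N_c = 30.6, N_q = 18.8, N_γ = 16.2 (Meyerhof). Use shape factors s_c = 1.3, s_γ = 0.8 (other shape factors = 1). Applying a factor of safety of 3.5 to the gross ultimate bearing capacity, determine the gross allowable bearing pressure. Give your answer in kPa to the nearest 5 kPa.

Effective surcharge at the founding depth q = γ·D_f = 18 × 2.6 = 46.8 kPa.
The water table coincides with the base, so in the self-weight term γ → γ' = 9.09 kN/m³.
q_ult = c·N_c·s_c + q·N_q + 0.5·γ·B·N_γ·s_γ
     = 5 × 30.6 × 1.3 + 46.8 × 18.8 + 0.5 × 9.09 × 2.44 × 16.2 × 0.8
     = 198.9 + 879.84 + 143.72 = 1222.5 kPa.
q_all = q_ult / FS = 1222.5 / 3.5 = 349.28 kPa.

q_all ≈ 350 kPa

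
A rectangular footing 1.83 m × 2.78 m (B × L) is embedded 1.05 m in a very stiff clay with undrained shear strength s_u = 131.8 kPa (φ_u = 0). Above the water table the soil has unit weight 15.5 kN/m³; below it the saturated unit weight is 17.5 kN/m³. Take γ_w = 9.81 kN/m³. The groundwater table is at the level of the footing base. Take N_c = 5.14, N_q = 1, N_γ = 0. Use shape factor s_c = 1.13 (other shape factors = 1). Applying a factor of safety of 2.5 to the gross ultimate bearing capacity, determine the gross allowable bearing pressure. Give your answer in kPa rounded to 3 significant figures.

q_all ≈ 313 kPa

q = γ·D_f = 15.5 × 1.05 = 16.275 kPa.
c·N_c·s_c = 131.8 × 5.14 × 1.13 = 765.52 kPa
q·N_q = 16.275 × 1 = 16.275 kPa
q_ult = 765.52 + 16.275 = 781.8 kPa.
q_all = q_ult / FS = 781.8 / 2.5 = 312.72 kPa.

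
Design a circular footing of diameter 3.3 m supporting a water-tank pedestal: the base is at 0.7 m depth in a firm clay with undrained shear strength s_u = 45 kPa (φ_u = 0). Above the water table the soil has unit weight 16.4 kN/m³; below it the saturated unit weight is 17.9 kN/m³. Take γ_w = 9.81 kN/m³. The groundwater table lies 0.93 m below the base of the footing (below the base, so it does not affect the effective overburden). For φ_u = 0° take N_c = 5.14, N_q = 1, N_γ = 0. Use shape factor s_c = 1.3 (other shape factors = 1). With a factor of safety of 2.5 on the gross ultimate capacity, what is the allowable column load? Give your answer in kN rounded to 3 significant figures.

q = γ·D_f = 16.4 × 0.7 = 11.48 kPa.
c·N_c·s_c = 45 × 5.14 × 1.3 = 300.69 kPa
q·N_q = 11.48 × 1 = 11.48 kPa
q_ult = 300.69 + 11.48 = 312.17 kPa.
Gross allowable pressure q_all = 312.17 / 2.5 = 124.87 kPa.
Footing area = 8.553 m², so allowable column load = 124.87 × 8.553 = 1068 kN.

P_all ≈ 1070 kN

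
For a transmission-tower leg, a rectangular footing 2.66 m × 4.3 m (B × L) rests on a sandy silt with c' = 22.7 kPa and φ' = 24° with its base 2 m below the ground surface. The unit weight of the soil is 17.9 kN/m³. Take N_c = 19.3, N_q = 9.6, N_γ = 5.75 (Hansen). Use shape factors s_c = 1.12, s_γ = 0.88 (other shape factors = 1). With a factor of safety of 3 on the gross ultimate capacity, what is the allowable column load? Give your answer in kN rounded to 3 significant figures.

Effective surcharge at the founding depth q = γ·D_f = 17.9 × 2 = 35.8 kPa.
q_ult = c·N_c·s_c + q·N_q + 0.5·γ·B·N_γ·s_γ
     = 22.7 × 19.3 × 1.12 + 35.8 × 9.6 + 0.5 × 17.9 × 2.66 × 5.75 × 0.88
     = 490.68 + 343.68 + 120.46 = 954.83 kPa.
Gross allowable pressure q_all = 954.83 / 3 = 318.28 kPa.
Footing area = 11.438 m², so allowable column load = 318.28 × 11.438 = 3640.4 kN.

P_all ≈ 3640 kN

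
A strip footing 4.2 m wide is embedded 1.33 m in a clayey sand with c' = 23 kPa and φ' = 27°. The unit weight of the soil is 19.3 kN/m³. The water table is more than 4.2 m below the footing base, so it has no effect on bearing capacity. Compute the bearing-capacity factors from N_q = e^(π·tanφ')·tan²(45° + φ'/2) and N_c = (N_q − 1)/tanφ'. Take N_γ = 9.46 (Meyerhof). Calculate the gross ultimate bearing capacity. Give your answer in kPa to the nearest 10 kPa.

tan27° = 0.5095, so N_q = e^(π×0.5095)·tan²(58.5°) = 4.957 × 2.663 = 13.2.
N_c = (13.2 − 1)/tan27° = 23.94.
q = γ·D_f = 19.3 × 1.33 = 25.669 kPa.
c·N_c = 23 × 23.942 = 550.67 kPa
q·N_q = 25.669 × 13.199 = 338.81 kPa
0.5·γ·B·N_γ = 0.5 × 19.3 × 4.2 × 9.46 = 383.41 kPa
q_ult = 550.67 + 338.81 + 383.41 = 1272.9 kPa.

q_ult ≈ 1270 kPa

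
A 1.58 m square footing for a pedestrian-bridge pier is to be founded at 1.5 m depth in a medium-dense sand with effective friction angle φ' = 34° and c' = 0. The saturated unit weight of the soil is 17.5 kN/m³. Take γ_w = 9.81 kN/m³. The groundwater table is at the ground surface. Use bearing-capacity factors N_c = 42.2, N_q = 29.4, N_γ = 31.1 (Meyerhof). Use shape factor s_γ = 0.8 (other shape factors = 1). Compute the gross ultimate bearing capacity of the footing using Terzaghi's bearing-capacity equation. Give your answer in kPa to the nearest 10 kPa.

q_ult ≈ 490 kPa

γ' = 17.5 − 9.81 = 7.69 kN/m³ (submerged throughout). q = 7.69 × 1.5 = 11.535 kPa; the same γ' applies in the ½γBN_γ term.
q·N_q = 11.535 × 29.4 = 339.13 kPa
0.5·γ·B·N_γ·s_γ = 0.5 × 7.69 × 1.58 × 31.1 × 0.8 = 151.15 kPa
q_ult = 339.13 + 151.15 = 490.28 kPa.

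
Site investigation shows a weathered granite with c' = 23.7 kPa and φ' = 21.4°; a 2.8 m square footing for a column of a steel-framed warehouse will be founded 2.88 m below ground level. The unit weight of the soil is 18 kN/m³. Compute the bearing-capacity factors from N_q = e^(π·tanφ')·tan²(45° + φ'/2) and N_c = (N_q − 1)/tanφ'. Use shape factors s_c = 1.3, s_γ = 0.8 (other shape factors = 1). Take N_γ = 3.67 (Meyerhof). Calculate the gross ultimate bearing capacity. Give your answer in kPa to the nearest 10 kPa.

q_ult ≈ 960 kPa

tan21.4° = 0.3919, so N_q = e^(π×0.3919)·tan²(55.7°) = 3.425 × 2.149 = 7.36.
N_c = (7.36 − 1)/tan21.4° = 16.23.
Overburden at base level: q = 18 × 2.88 = 51.84 kPa.
Cohesion term c·N_c·s_c = 23.7 × 16.231 × 1.3 = 500.08 kPa; surcharge term q·N_q = 51.84 × 7.3609 = 381.59 kPa; self-weight term 0.5·γ·B·N_γ·s_γ = 0.5 × 18 × 2.8 × 3.67 × 0.8 = 73.987 kPa.
q_ult = 500.08 + 381.59 + 73.987 = 955.65 kPa.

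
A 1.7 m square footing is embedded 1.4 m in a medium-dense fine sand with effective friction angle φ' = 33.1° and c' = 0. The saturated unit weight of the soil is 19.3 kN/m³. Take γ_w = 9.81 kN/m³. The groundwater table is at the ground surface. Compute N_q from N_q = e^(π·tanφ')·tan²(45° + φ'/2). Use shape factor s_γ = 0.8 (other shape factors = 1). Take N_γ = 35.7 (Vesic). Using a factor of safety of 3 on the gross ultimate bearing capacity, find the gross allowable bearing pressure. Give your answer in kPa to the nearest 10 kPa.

N_q = e^(π·tan33.1°)·tan²(61.55°) = 26.41.
Water table at ground surface, so effective unit weight γ' = 19.3 − 9.81 = 9.49 kN/m³ is used throughout; overburden q = 9.49 × 1.4 = 13.286 kPa; the same γ' applies in the ½γBN_γ term.
Surcharge term q·N_q = 13.286 × 26.406 = 350.83 kPa; self-weight term 0.5·γ·B·N_γ·s_γ = 0.5 × 9.49 × 1.7 × 35.7 × 0.8 = 230.38 kPa.
q_ult = 350.83 + 230.38 = 581.21 kPa.
q_all = 581.21 / 3 = 193.74 kPa.

q_all ≈ 190 kPa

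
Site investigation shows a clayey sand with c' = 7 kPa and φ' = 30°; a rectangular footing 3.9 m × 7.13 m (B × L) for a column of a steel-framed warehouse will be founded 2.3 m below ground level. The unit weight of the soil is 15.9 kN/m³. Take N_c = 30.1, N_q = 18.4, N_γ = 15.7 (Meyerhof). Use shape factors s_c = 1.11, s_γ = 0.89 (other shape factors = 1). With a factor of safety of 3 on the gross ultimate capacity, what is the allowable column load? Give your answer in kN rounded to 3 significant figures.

P_all ≈ 12400 kN

q = γ·D_f = 15.9 × 2.3 = 36.57 kPa.
c·N_c·s_c = 7 × 30.1 × 1.11 = 233.88 kPa
q·N_q = 36.57 × 18.4 = 672.89 kPa
0.5·γ·B·N_γ·s_γ = 0.5 × 15.9 × 3.9 × 15.7 × 0.89 = 433.23 kPa
q_ult = 233.88 + 672.89 + 433.23 = 1340 kPa.
Gross allowable pressure q_all = 1340 / 3 = 446.67 kPa.
Footing area = 27.807 m², so allowable column load = 446.67 × 27.807 = 12420 kN.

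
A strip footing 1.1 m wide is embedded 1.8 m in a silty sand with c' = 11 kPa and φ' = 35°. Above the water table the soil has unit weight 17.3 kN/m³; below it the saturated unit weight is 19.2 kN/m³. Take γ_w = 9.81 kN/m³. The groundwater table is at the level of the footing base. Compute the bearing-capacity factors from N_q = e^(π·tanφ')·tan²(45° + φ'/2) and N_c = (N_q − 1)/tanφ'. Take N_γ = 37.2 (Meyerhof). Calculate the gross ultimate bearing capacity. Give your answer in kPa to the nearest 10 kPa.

q_ult ≈ 1740 kPa

tan35° = 0.7002, so N_q = e^(π×0.7002)·tan²(62.5°) = 9.023 × 3.69 = 33.3.
N_c = (33.3 − 1)/tan35° = 46.12.
Overburden at base level: q = 17.3 × 1.8 = 31.14 kPa.
Below the base the soil is submerged, so the ½γBN_γ term uses γ' = 19.2 − 9.81 = 9.39 kN/m³.
Cohesion term c·N_c = 11 × 46.124 = 507.36 kPa; surcharge term q·N_q = 31.14 × 33.296 = 1036.8 kPa; self-weight term 0.5·γ·B·N_γ = 0.5 × 9.39 × 1.1 × 37.2 = 192.12 kPa.
q_ult = 507.36 + 1036.8 + 192.12 = 1736.3 kPa.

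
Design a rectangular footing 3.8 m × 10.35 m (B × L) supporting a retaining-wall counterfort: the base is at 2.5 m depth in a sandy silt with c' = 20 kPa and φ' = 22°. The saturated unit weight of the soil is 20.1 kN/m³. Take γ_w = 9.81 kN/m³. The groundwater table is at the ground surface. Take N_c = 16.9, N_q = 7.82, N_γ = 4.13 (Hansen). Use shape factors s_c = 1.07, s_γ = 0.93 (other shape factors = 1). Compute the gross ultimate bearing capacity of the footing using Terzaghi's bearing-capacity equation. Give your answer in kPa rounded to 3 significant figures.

γ' = 20.1 − 9.81 = 10.29 kN/m³ (submerged throughout). q = 10.29 × 2.5 = 25.725 kPa; the same γ' applies in the ½γBN_γ term.
c·N_c·s_c = 20 × 16.9 × 1.07 = 361.66 kPa
q·N_q = 25.725 × 7.82 = 201.17 kPa
0.5·γ·B·N_γ·s_γ = 0.5 × 10.29 × 3.8 × 4.13 × 0.93 = 75.093 kPa
q_ult = 361.66 + 201.17 + 75.093 = 637.92 kPa.

q_ult ≈ 638 kPa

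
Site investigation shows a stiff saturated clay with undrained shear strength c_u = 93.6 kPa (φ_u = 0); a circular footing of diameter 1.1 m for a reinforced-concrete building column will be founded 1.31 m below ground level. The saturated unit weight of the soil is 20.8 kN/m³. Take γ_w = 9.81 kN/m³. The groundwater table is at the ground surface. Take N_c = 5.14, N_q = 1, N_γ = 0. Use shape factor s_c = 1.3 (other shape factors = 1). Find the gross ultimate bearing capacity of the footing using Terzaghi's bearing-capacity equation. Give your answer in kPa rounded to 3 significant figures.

q_ult ≈ 640 kPa

Water table at ground surface, so effective unit weight γ' = 20.8 − 9.81 = 10.99 kN/m³ is used throughout; overburden q = 10.99 × 1.31 = 14.397 kPa.
Cohesion term c·N_c·s_c = 93.6 × 5.14 × 1.3 = 625.44 kPa; surcharge term q·N_q = 14.397 × 1 = 14.397 kPa.
q_ult = 625.44 + 14.397 = 639.83 kPa.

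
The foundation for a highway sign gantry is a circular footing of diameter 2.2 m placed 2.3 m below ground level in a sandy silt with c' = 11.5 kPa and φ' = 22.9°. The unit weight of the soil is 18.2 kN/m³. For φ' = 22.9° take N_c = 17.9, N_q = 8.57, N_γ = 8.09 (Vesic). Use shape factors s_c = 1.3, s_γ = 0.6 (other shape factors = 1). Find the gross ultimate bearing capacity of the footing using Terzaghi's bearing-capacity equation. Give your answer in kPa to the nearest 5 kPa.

q = γ·D_f = 18.2 × 2.3 = 41.86 kPa.
c·N_c·s_c = 11.5 × 17.9 × 1.3 = 267.61 kPa
q·N_q = 41.86 × 8.57 = 358.74 kPa
0.5·γ·B·N_γ·s_γ = 0.5 × 18.2 × 2.2 × 8.09 × 0.6 = 97.177 kPa
q_ult = 267.61 + 358.74 + 97.177 = 723.52 kPa.

q_ult ≈ 725 kPa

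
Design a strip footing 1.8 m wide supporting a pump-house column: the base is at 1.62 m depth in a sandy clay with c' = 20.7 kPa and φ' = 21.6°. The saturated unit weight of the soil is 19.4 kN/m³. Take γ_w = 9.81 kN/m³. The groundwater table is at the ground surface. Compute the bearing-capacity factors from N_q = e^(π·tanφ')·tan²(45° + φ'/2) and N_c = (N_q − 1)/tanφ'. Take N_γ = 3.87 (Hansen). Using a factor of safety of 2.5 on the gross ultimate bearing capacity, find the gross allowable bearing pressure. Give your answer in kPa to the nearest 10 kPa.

q_all ≈ 200 kPa

N_q = e^(π·tan21.6°)·tan²(55.8°) = 7.51; N_c = (N_q − 1)/tanφ' = 16.44.
With the water table at the surface the whole profile is submerged: γ' = 19.4 − 9.81 = 9.59 kN/m³, so q = γ'·D_f = 15.536 kPa; the same γ' applies in the ½γBN_γ term.
q_ult = c·N_c + q·N_q + 0.5·γ·B·N_γ
     = 20.7 × 16.445 + 15.536 × 7.5108 + 0.5 × 9.59 × 1.8 × 3.87
     = 340.4 + 116.69 + 33.402 = 490.49 kPa.
q_all = 490.49 / 2.5 = 196.2 kPa.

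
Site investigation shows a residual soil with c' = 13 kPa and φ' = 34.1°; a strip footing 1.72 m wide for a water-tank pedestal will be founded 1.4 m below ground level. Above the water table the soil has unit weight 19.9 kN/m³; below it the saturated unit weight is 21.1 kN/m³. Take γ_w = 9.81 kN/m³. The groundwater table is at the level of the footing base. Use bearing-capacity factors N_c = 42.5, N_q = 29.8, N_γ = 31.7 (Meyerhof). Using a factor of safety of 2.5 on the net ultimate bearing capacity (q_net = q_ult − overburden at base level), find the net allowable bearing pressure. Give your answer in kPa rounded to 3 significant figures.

Effective surcharge at the founding depth q = γ·D_f = 19.9 × 1.4 = 27.86 kPa.
The water table coincides with the base, so in the self-weight term γ → γ' = 11.29 kN/m³.
q_ult = c·N_c + q·N_q + 0.5·γ·B·N_γ
     = 13 × 42.5 + 27.86 × 29.8 + 0.5 × 11.29 × 1.72 × 31.7
     = 552.5 + 830.23 + 307.79 = 1690.5 kPa.
q_net = 1690.5 − 27.86 = 1662.7 kPa.
q_all(net) = 1662.7 / 2.5 = 665.06 kPa.

q_all(net) ≈ 665 kPa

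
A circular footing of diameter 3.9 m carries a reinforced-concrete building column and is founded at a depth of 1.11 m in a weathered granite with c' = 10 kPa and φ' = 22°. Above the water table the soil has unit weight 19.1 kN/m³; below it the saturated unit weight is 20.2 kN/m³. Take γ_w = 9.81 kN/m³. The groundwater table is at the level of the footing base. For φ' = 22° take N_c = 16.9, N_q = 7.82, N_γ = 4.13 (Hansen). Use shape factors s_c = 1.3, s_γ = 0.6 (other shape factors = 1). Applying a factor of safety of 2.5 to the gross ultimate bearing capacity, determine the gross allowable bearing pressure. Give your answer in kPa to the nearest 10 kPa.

q_all ≈ 170 kPa

q = γ·D_f = 19.1 × 1.11 = 21.201 kPa.
For the ½γBN_γ term take γ' = 20.2 − 9.81 = 10.39 kN/m³ (soil below base is submerged).
c·N_c·s_c = 10 × 16.9 × 1.3 = 219.7 kPa
q·N_q = 21.201 × 7.82 = 165.79 kPa
0.5·γ·B·N_γ·s_γ = 0.5 × 10.39 × 3.9 × 4.13 × 0.6 = 50.206 kPa
q_ult = 219.7 + 165.79 + 50.206 = 435.7 kPa.
q_all = q_ult / FS = 435.7 / 2.5 = 174.28 kPa.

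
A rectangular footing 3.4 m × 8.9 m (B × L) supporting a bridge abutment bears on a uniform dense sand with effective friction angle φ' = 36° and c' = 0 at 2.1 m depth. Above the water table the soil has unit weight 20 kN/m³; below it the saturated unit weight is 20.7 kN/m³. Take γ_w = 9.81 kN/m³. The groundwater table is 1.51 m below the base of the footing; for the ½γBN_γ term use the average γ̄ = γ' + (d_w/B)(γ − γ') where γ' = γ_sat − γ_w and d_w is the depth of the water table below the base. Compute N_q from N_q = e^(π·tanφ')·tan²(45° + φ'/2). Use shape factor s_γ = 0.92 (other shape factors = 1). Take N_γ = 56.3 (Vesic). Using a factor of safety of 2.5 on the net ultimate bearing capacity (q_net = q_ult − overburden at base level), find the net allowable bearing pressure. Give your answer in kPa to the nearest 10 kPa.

N_q = e^(π·tan36°)·tan²(63°) = 37.75.
Overburden at base level: q = 20 × 2.1 = 42 kPa.
The water table is 1.51 m below the base (< B = 3.4 m), so the ½γBN_γ term uses γ̄ = γ' + (d_w/B)(γ − γ') = 10.89 + (1.51/3.4)(20 − 10.89) = 14.936 kN/m³.
Surcharge term q·N_q = 42 × 37.752 = 1585.6 kPa; self-weight term 0.5·γ·B·N_γ·s_γ = 0.5 × 14.936 × 3.4 × 56.3 × 0.92 = 1315.2 kPa.
q_ult = 1585.6 + 1315.2 = 2900.8 kPa.
q_net = 2900.8 − 42 = 2858.8 kPa.
q_all(net) = 2858.8 / 2.5 = 1143.5 kPa.

q_all(net) ≈ 1140 kPa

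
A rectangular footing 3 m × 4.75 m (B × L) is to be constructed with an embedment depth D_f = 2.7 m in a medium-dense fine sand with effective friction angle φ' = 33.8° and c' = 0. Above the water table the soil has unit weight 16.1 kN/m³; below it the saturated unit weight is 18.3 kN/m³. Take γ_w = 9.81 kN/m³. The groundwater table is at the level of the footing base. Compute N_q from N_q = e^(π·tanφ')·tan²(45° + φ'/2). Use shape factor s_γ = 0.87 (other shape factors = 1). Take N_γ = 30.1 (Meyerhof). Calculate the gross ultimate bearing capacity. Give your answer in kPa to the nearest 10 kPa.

q_ult ≈ 1580 kPa

tan33.8° = 0.6694, so N_q = e^(π×0.6694)·tan²(61.9°) = 8.192 × 3.508 = 28.73.
q = γ·D_f = 16.1 × 2.7 = 43.47 kPa.
For the ½γBN_γ term take γ' = 18.3 − 9.81 = 8.49 kN/m³ (soil below base is submerged).
q·N_q = 43.47 × 28.732 = 1249 kPa
0.5·γ·B·N_γ·s_γ = 0.5 × 8.49 × 3 × 30.1 × 0.87 = 333.49 kPa
q_ult = 1249 + 333.49 = 1582.5 kPa.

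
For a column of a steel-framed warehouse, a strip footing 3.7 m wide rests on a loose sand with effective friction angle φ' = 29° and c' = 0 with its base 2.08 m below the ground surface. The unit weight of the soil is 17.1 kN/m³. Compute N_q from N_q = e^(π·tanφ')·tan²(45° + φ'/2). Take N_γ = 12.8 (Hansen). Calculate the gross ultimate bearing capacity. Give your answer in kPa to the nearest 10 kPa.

tan29° = 0.5543, so N_q = e^(π×0.5543)·tan²(59.5°) = 5.705 × 2.882 = 16.44.
Effective surcharge at the founding depth q = γ·D_f = 17.1 × 2.08 = 35.568 kPa.
q_ult = q·N_q + 0.5·γ·B·N_γ
     = 35.568 × 16.443 + 0.5 × 17.1 × 3.7 × 12.8
     = 584.86 + 404.93 = 989.78 kPa.

q_ult ≈ 990 kPa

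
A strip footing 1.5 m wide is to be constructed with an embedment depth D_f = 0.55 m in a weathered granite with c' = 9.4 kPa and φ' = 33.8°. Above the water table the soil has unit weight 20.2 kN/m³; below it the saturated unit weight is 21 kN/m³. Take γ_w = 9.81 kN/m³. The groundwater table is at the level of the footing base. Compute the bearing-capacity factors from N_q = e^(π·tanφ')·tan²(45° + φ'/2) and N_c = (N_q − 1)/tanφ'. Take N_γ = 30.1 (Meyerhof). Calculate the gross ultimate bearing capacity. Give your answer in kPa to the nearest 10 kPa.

q_ult ≈ 960 kPa

tan33.8° = 0.6694, so N_q = e^(π×0.6694)·tan²(61.9°) = 8.192 × 3.508 = 28.73.
N_c = (28.73 − 1)/tan33.8° = 41.43.
Overburden at base level: q = 20.2 × 0.55 = 11.11 kPa.
Below the base the soil is submerged, so the ½γBN_γ term uses γ' = 21 − 9.81 = 11.19 kN/m³.
Cohesion term c·N_c = 9.4 × 41.426 = 389.4 kPa; surcharge term q·N_q = 11.11 × 28.732 = 319.21 kPa; self-weight term 0.5·γ·B·N_γ = 0.5 × 11.19 × 1.5 × 30.1 = 252.61 kPa.
q_ult = 389.4 + 319.21 + 252.61 = 961.23 kPa.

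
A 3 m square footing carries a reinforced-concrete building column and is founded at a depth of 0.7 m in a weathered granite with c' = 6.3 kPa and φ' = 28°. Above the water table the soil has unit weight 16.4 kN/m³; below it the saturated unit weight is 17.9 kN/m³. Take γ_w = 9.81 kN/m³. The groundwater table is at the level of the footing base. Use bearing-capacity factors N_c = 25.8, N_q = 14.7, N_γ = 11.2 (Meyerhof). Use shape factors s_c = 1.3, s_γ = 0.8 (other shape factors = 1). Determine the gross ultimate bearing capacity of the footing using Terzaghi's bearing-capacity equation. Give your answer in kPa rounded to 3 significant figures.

Effective surcharge at the founding depth q = γ·D_f = 16.4 × 0.7 = 11.48 kPa.
The water table coincides with the base, so in the self-weight term γ → γ' = 8.09 kN/m³.
q_ult = c·N_c·s_c + q·N_q + 0.5·γ·B·N_γ·s_γ
     = 6.3 × 25.8 × 1.3 + 11.48 × 14.7 + 0.5 × 8.09 × 3 × 11.2 × 0.8
     = 211.3 + 168.76 + 108.73 = 488.79 kPa.

q_ult ≈ 489 kPa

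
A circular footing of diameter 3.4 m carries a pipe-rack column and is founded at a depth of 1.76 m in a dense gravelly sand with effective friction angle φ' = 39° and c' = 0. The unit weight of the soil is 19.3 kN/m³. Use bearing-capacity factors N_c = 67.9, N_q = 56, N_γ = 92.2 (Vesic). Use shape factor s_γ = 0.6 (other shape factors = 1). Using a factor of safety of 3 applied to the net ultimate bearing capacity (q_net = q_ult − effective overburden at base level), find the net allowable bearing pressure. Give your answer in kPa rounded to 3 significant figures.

Overburden at base level: q = 19.3 × 1.76 = 33.968 kPa.
Surcharge term q·N_q = 33.968 × 56 = 1902.2 kPa; self-weight term 0.5·γ·B·N_γ·s_γ = 0.5 × 19.3 × 3.4 × 92.2 × 0.6 = 1815 kPa.
q_ult = 1902.2 + 1815 = 3717.3 kPa.
Net ultimate: q_net = 3717.3 − 33.968 = 3683.3 kPa.
q_all(net) = 3683.3 / 3 = 1227.8 kPa.

q_all(net) ≈ 1230 kPa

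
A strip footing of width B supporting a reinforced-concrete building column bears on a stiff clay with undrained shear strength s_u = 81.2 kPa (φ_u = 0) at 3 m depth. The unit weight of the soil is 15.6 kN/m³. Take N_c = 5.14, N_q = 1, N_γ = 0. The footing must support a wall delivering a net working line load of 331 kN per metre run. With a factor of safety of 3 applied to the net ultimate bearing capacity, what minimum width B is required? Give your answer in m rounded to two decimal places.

Overburden at base level: q = 15.6 × 3 = 46.8 kPa.
Cohesion term c·N_c = 81.2 × 5.14 = 417.37 kPa; surcharge term q·N_q = 46.8 × 1 = 46.8 kPa.
q_ult = 417.37 + 46.8 = 464.17 kPa.
For φ = 0 the ½γBN_γ term vanishes, so q_ult is independent of B. q_net = 464.17 − 46.8 = 417.37 kPa; q_all(net) = 417.37/3 = 139.12 kPa.
Required width B = w / q_all(net) = 331 / 139.12 = 2.379 m.

B = 2.38 m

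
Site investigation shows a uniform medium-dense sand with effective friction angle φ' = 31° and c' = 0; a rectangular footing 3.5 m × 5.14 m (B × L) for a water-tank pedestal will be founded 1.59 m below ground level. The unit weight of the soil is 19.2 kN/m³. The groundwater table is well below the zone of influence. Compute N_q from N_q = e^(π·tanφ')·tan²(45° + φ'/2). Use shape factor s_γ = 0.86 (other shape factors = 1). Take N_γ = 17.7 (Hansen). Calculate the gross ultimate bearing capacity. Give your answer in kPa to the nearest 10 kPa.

q_ult ≈ 1140 kPa

tan31° = 0.6009, so N_q = e^(π×0.6009)·tan²(60.5°) = 6.604 × 3.124 = 20.63.
Effective surcharge at the founding depth q = γ·D_f = 19.2 × 1.59 = 30.528 kPa.
q_ult = q·N_q + 0.5·γ·B·N_γ·s_γ
     = 30.528 × 20.631 + 0.5 × 19.2 × 3.5 × 17.7 × 0.86
     = 629.82 + 511.46 = 1141.3 kPa.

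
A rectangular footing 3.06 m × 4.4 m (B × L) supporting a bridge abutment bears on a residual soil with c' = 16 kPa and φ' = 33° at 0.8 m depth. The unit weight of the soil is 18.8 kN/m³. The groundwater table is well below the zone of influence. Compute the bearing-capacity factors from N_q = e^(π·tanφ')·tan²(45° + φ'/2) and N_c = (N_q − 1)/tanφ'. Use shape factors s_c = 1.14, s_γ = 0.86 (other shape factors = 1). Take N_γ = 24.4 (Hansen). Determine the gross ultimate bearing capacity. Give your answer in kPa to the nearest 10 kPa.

q_ult ≈ 1700 kPa

tan33° = 0.6494, so N_q = e^(π×0.6494)·tan²(61.5°) = 7.692 × 3.392 = 26.09.
N_c = (26.09 − 1)/tan33° = 38.64.
Overburden at base level: q = 18.8 × 0.8 = 15.04 kPa.
Cohesion term c·N_c·s_c = 16 × 38.638 × 1.14 = 704.76 kPa; surcharge term q·N_q = 15.04 × 26.092 = 392.42 kPa; self-weight term 0.5·γ·B·N_γ·s_γ = 0.5 × 18.8 × 3.06 × 24.4 × 0.86 = 603.58 kPa.
q_ult = 704.76 + 392.42 + 603.58 = 1700.8 kPa.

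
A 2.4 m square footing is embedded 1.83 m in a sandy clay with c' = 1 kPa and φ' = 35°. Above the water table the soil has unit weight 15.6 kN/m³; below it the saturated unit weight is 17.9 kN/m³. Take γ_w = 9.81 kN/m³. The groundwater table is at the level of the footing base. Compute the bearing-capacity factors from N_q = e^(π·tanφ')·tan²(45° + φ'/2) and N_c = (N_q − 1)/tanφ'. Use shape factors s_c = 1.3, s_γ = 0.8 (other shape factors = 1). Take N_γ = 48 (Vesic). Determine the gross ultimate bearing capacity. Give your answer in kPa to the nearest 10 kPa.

tan35° = 0.7002, so N_q = e^(π×0.7002)·tan²(62.5°) = 9.023 × 3.69 = 33.3.
N_c = (33.3 − 1)/tan35° = 46.12.
Effective surcharge at the founding depth q = γ·D_f = 15.6 × 1.83 = 28.548 kPa.
The water table coincides with the base, so in the self-weight term γ → γ' = 8.09 kN/m³.
q_ult = c·N_c·s_c + q·N_q + 0.5·γ·B·N_γ·s_γ
     = 1 × 46.124 × 1.3 + 28.548 × 33.296 + 0.5 × 8.09 × 2.4 × 48 × 0.8
     = 59.961 + 950.54 + 372.79 = 1383.3 kPa.

q_ult ≈ 1380 kPa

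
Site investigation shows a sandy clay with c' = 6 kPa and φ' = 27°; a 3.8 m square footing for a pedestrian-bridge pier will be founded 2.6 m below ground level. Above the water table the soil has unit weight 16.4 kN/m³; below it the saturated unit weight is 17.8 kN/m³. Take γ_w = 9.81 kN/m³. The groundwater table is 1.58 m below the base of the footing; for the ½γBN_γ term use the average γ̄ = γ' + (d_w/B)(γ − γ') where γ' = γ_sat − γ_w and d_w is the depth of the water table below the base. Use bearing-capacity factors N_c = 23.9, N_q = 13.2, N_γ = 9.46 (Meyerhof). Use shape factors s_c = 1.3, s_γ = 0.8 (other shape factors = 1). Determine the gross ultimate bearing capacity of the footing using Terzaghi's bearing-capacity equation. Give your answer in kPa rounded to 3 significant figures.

q_ult ≈ 914 kPa

q = γ·D_f = 16.4 × 2.6 = 42.64 kPa.
γ' = 7.99 kN/m³; averaging over the depth B below the base, γ̄ = γ' + (d_w/B)(γ − γ') = 11.487 kN/m³.
c·N_c·s_c = 6 × 23.9 × 1.3 = 186.42 kPa
q·N_q = 42.64 × 13.2 = 562.85 kPa
0.5·γ·B·N_γ·s_γ = 0.5 × 11.487 × 3.8 × 9.46 × 0.8 = 165.17 kPa
q_ult = 186.42 + 562.85 + 165.17 = 914.44 kPa.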